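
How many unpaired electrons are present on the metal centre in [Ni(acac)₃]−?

Each acetylacetonate is −1; balancing the −1 overall charge requires Ni(II).
Ni sits in group 10, so the d-electron count is 10 − 2 = 8.
Counting donor atoms: 3×acetylacetonate (bidentate) → 6 donors. Coordination number = 6.
In an octahedral field the d⁸ configuration is t₂g⁶e_g² (only one arrangement possible), giving 2 unpaired electrons.

2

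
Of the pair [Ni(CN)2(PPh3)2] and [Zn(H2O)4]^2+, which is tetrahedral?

For [Ni(CN)2(PPh3)2]: Summing ligand charges against the 0 overall charge gives an oxidation state of +2 for nickel. Group 10 minus oxidation state 2 gives a d⁸ configuration. Cyanide and triphenylphosphine are strong-field ligands (high in the spectrochemical series). A 3d d⁸ ion with strong-field ligands gains enough CFSE to favour square planar over tetrahedral. → square planar.
For [Zn(H2O)4]^2+: Water is neutral; balancing the +2 overall charge requires Zn(II). Zinc is a group-12 element; Zn(II) is therefore d¹⁰. A d¹⁰ ion has no crystal-field stabilisation preference between square planar and tetrahedral, so four ligands adopt the sterically favoured tetrahedral geometry. → tetrahedral.

[Zn(H2O)4]^2+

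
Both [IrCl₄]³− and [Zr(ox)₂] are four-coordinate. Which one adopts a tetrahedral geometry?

[Zr(ox)₂]

For [IrCl₄]³−: Each chloride is −1; balancing the −3 overall charge requires Ir(I). Ir sits in group 9, so the d-electron count is 9 − 1 = 8. A 5d d⁸ ion has a large crystal-field splitting; square planar leaves the high-energy d_{x²−y²} orbital empty and maximises CFSE. → square planar.
For [Zr(ox)₂]: Each oxalate is −2; balancing the 0 overall charge requires Zr(IV). Group 4 minus oxidation state 4 gives a d⁰ configuration. A d⁰ ion has no crystal-field stabilisation preference between square planar and tetrahedral, so four ligands adopt the sterically favoured tetrahedral geometry. → tetrahedral.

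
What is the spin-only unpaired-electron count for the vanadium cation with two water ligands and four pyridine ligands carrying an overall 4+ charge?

Water is neutral; pyridine is neutral; balancing the +4 overall charge requires V(IV).
Group 5 minus oxidation state 4 gives a d¹ configuration.
In an octahedral field the d¹ configuration is t₂g¹e_g⁰ (only one arrangement possible), giving 1 unpaired electron.

1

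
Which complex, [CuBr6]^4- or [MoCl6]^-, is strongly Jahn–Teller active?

[CuBr6]^4-

[CuBr6]^4-: Each bromide is −1; balancing the −4 overall charge requires Cu(II). Copper is a group-11 element; Cu(II) is therefore d⁹. The t₂g⁶e_g³ configuration has an unevenly filled e_g set; the Jahn–Teller theorem predicts a tetragonal distortion (typically axial elongation) to lift the degeneracy.
[MoCl6]^-: Ligand charges: each chloride is −1. With an overall charge of −1 the molybdenum centre must be in the +5 oxidation state. Mo sits in group 6, so the d-electron count is 6 − 5 = 1. The d¹ configuration leaves the e_g set evenly filled (or empty) — no strong Jahn–Teller driving force.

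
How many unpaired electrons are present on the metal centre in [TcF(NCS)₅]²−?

Ligand charges: each fluoride is −1; each isothiocyanate is −1. With an overall charge of −2 the technetium centre must be in the +4 oxidation state.
Tc sits in group 7, so the d-electron count is 7 − 4 = 3.
In an octahedral field the d³ configuration is t₂g³e_g⁰ (only one arrangement possible), giving 3 unpaired electrons.

3 unpaired electrons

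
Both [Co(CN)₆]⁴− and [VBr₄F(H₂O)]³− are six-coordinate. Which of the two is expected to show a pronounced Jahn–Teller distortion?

[Co(CN)₆]⁴−

[Co(CN)₆]⁴−: Ligand charges: each cyanide is −1. With an overall charge of −4 the cobalt centre must be in the +2 oxidation state. Cobalt is a group-9 element; Co(II) is therefore d⁷. Cyanide is a strong-field ligand (high in the spectrochemical series) for a first-row metal, so the complex is low-spin. The t₂g⁶e_g¹ (low-spin) configuration has an unevenly filled e_g set; the Jahn–Teller theorem predicts a tetragonal distortion (typically axial elongation) to lift the degeneracy.
[VBr₄F(H₂O)]³−: Each bromide is −1; each fluoride is −1; water is neutral; balancing the −3 overall charge requires V(II). Group 5 minus oxidation state 2 gives a d³ configuration. The d³ configuration leaves the e_g set evenly filled (or empty) — no strong Jahn–Teller driving force.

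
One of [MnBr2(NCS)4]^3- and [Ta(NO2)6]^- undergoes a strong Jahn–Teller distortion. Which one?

[MnBr2(NCS)4]^3-

[MnBr2(NCS)4]^3-: Ligand charges: each bromide is −1; each isothiocyanate is −1. With an overall charge of −3 the manganese centre must be in the +3 oxidation state. Mn sits in group 7, so the d-electron count is 7 − 3 = 4. Bromide and isothiocyanate are weak-field ligands for a first-row metal, so the complex is high-spin. The t₂g³e_g¹ (high-spin) configuration has an unevenly filled e_g set; the Jahn–Teller theorem predicts a tetragonal distortion (typically axial elongation) to lift the degeneracy.
[Ta(NO2)6]^-: Summing ligand charges against the −1 overall charge gives an oxidation state of +5 for tantalum. Tantalum is a group-5 element; Ta(V) is therefore d⁰. The d⁰ configuration leaves the e_g set evenly filled (or empty) — no strong Jahn–Teller driving force.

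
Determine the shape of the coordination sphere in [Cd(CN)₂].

linear

Summing ligand charges against the 0 overall charge gives an oxidation state of +2 for cadmium.
Cd sits in group 12, so the d-electron count is 12 − 2 = 10.
Coordination number: 2.
A d¹⁰ ion with only two ligands adopts a linear arrangement (sp hybridisation; no CFSE preference).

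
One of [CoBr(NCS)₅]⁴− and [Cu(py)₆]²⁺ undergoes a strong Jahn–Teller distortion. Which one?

[CoBr(NCS)₅]⁴−: Each bromide is −1; each isothiocyanate is −1; balancing the −4 overall charge requires Co(II). Co sits in group 9, so the d-electron count is 9 − 2 = 7. Bromide and isothiocyanate are weak-field ligands for a first-row metal, so the complex is high-spin. The d⁷ configuration leaves the e_g set evenly filled (or empty) — no strong Jahn–Teller driving force.
[Cu(py)₆]²⁺: Ligand charges: pyridine is neutral. With an overall charge of +2 the copper centre must be in the +2 oxidation state. Copper is a group-11 element; Cu(II) is therefore d⁹. The t₂g⁶e_g³ configuration has an unevenly filled e_g set; the Jahn–Teller theorem predicts a tetragonal distortion (typically axial elongation) to lift the degeneracy.

[Cu(py)₆]²⁺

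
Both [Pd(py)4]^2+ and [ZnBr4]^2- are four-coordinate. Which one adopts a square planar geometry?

For [Pd(py)4]^2+: Ligand charges: pyridine is neutral. With an overall charge of +2 the palladium centre must be in the +2 oxidation state. Pd sits in group 10, so the d-electron count is 10 − 2 = 8. A 4d d⁸ ion has a large crystal-field splitting; square planar leaves the high-energy d_{x²−y²} orbital empty and maximises CFSE. → square planar.
For [ZnBr4]^2-: Each bromide is −1; balancing the −2 overall charge requires Zn(II). Zn sits in group 12, so the d-electron count is 12 − 2 = 10. A d¹⁰ ion has no crystal-field stabilisation preference between square planar and tetrahedral, so four ligands adopt the sterically favoured tetrahedral geometry. → tetrahedral.

[Pd(py)4]^2+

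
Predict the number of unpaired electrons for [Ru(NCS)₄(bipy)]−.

1 unpaired electron

Ligand charges: each isothiocyanate is −1; 2,2′-bipyridine is neutral. With an overall charge of −1 the ruthenium centre must be in the +3 oxidation state.
Group 8 minus oxidation state 3 gives a d⁵ configuration.
Counting donor atoms: 4×isothiocyanate (monodentate) → 4 donors; 1×2,2′-bipyridine (bidentate) → 2 donors. Coordination number = 6.
The spin state decides the count: a 4d ion has a large Δₒ and is invariably low-spin.
An octahedral low-spin d⁵ ion is t₂g⁵e_g⁰, giving 1 unpaired electron.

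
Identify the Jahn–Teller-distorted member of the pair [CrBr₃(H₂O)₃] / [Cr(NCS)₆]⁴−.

[CrBr₃(H₂O)₃]: Summing ligand charges against the 0 overall charge gives an oxidation state of +3 for chromium. Group 6 minus oxidation state 3 gives a d³ configuration. The d³ configuration leaves the e_g set evenly filled (or empty) — no strong Jahn–Teller driving force.
[Cr(NCS)₆]⁴−: Ligand charges: each isothiocyanate is −1. With an overall charge of −4 the chromium centre must be in the +2 oxidation state. Chromium is a group-6 element; Cr(II) is therefore d⁴. Isothiocyanate is a weak-field ligand for a first-row metal, so the complex is high-spin. The t₂g³e_g¹ (high-spin) configuration has an unevenly filled e_g set; the Jahn–Teller theorem predicts a tetragonal distortion (typically axial elongation) to lift the degeneracy.

[Cr(NCS)₆]⁴−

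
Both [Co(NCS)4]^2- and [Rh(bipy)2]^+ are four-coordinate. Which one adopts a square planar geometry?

For [Co(NCS)4]^2-: Each isothiocyanate is −1; balancing the −2 overall charge requires Co(II). Co sits in group 9, so the d-electron count is 9 − 2 = 7. For a high-spin 3d d⁷ ion with weak-field ligands the small Δₜ gives little square-planar CFSE advantage, so four ligands adopt the sterically favoured tetrahedral geometry. → tetrahedral.
For [Rh(bipy)2]^+: Ligand charges: 2,2′-bipyridine is neutral. With an overall charge of +1 the rhodium centre must be in the +1 oxidation state. Rhodium is a group-9 element; Rh(I) is therefore d⁸. A 4d d⁸ ion has a large crystal-field splitting; square planar leaves the high-energy d_{x²−y²} orbital empty and maximises CFSE. → square planar.

[Rh(bipy)2]^+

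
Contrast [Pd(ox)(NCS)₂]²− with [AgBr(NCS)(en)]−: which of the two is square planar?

For [Pd(ox)(NCS)₂]²−: Summing ligand charges against the −2 overall charge gives an oxidation state of +2 for palladium. Palladium is a group-10 element; Pd(II) is therefore d⁸. A 4d d⁸ ion has a large crystal-field splitting; square planar leaves the high-energy d_{x²−y²} orbital empty and maximises CFSE. → square planar.
For [AgBr(NCS)(en)]−: Summing ligand charges against the −1 overall charge gives an oxidation state of +1 for silver. Silver is a group-11 element; Ag(I) is therefore d¹⁰. A d¹⁰ ion has no crystal-field stabilisation preference between square planar and tetrahedral, so four ligands adopt the sterically favoured tetrahedral geometry. → tetrahedral.

[Pd(ox)(NCS)₂]²−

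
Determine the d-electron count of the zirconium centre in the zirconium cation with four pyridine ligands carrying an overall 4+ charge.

Summing ligand charges against the +4 overall charge gives an oxidation state of +4 for zirconium.
Zr sits in group 4, so the d-electron count is 4 − 4 = 0.

d0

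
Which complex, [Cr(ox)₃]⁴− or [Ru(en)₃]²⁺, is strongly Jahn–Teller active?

[Cr(ox)₃]⁴−

[Cr(ox)₃]⁴−: Each oxalate is −2; balancing the −4 overall charge requires Cr(II). Chromium is a group-6 element; Cr(II) is therefore d⁴. Oxalate is a weak-field ligand for a first-row metal, so the complex is high-spin. The t₂g³e_g¹ (high-spin) configuration has an unevenly filled e_g set; the Jahn–Teller theorem predicts a tetragonal distortion (typically axial elongation) to lift the degeneracy.
[Ru(en)₃]²⁺: Ethylenediamine is neutral; balancing the +2 overall charge requires Ru(II). Ruthenium is a group-8 element; Ru(II) is therefore d⁶. A 4d ion has a large Δₒ and is invariably low-spin. The d⁶ configuration leaves the e_g set evenly filled (or empty) — no strong Jahn–Teller driving force.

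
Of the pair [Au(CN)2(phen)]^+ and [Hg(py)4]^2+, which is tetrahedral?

[Hg(py)4]^2+

For [Au(CN)2(phen)]^+: Summing ligand charges against the +1 overall charge gives an oxidation state of +3 for gold. Group 11 minus oxidation state 3 gives a d⁸ configuration. A 5d d⁸ ion has a large crystal-field splitting; square planar leaves the high-energy d_{x²−y²} orbital empty and maximises CFSE. → square planar.
For [Hg(py)4]^2+: Summing ligand charges against the +2 overall charge gives an oxidation state of +2 for mercury. Group 12 minus oxidation state 2 gives a d¹⁰ configuration. A d¹⁰ ion has no crystal-field stabilisation preference between square planar and tetrahedral, so four ligands adopt the sterically favoured tetrahedral geometry. → tetrahedral.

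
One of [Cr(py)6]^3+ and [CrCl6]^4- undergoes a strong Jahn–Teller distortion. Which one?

[Cr(py)6]^3+: Pyridine is neutral; balancing the +3 overall charge requires Cr(III). Cr sits in group 6, so the d-electron count is 6 − 3 = 3. The d³ configuration leaves the e_g set evenly filled (or empty) — no strong Jahn–Teller driving force.
[CrCl6]^4-: Summing ligand charges against the −4 overall charge gives an oxidation state of +2 for chromium. Group 6 minus oxidation state 2 gives a d⁴ configuration. Chloride is a weak-field ligand for a first-row metal, so the complex is high-spin. The t₂g³e_g¹ (high-spin) configuration has an unevenly filled e_g set; the Jahn–Teller theorem predicts a tetragonal distortion (typically axial elongation) to lift the degeneracy.

[CrCl6]^4-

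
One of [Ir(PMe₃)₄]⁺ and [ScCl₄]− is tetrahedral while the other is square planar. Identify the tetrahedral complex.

For [Ir(PMe₃)₄]⁺: Ligand charges: trimethylphosphine is neutral. With an overall charge of +1 the iridium centre must be in the +1 oxidation state. Ir sits in group 9, so the d-electron count is 9 − 1 = 8. A 5d d⁸ ion has a large crystal-field splitting; square planar leaves the high-energy d_{x²−y²} orbital empty and maximises CFSE. → square planar.
For [ScCl₄]−: Each chloride is −1; balancing the −1 overall charge requires Sc(III). Group 3 minus oxidation state 3 gives a d⁰ configuration. A d⁰ ion has no crystal-field stabilisation preference between square planar and tetrahedral, so four ligands adopt the sterically favoured tetrahedral geometry. → tetrahedral.

[ScCl₄]−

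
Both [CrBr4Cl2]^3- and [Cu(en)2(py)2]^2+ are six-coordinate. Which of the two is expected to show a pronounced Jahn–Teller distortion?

[CrBr4Cl2]^3-: Each bromide is −1; each chloride is −1; balancing the −3 overall charge requires Cr(III). Chromium is a group-6 element; Cr(III) is therefore d³. The d³ configuration leaves the e_g set evenly filled (or empty) — no strong Jahn–Teller driving force.
[Cu(en)2(py)2]^2+: Summing ligand charges against the +2 overall charge gives an oxidation state of +2 for copper. Copper is a group-11 element; Cu(II) is therefore d⁹. The t₂g⁶e_g³ configuration has an unevenly filled e_g set; the Jahn–Teller theorem predicts a tetragonal distortion (typically axial elongation) to lift the degeneracy.

[Cu(en)2(py)2]^2+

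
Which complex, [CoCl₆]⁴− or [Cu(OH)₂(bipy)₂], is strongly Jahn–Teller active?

[CoCl₆]⁴−: Ligand charges: each chloride is −1. With an overall charge of −4 the cobalt centre must be in the +2 oxidation state. Cobalt is a group-9 element; Co(II) is therefore d⁷. Chloride is a weak-field ligand for a first-row metal, so the complex is high-spin. The d⁷ configuration leaves the e_g set evenly filled (or empty) — no strong Jahn–Teller driving force.
[Cu(OH)₂(bipy)₂]: Ligand charges: each hydroxide is −1; 2,2′-bipyridine is neutral. With an overall charge of 0 the copper centre must be in the +2 oxidation state. Cu sits in group 11, so the d-electron count is 11 − 2 = 9. The t₂g⁶e_g³ configuration has an unevenly filled e_g set; the Jahn–Teller theorem predicts a tetragonal distortion (typically axial elongation) to lift the degeneracy.

[Cu(OH)₂(bipy)₂]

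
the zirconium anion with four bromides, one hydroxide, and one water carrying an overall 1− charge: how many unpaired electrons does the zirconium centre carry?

Ligand charges: each bromide is −1; each hydroxide is −1; water is neutral. With an overall charge of −1 the zirconium centre must be in the +4 oxidation state.
Zirconium is a group-4 element; Zr(IV) is therefore d⁰.
In an octahedral field the d⁰ configuration is t₂g⁰e_g⁰, giving 0 unpaired electrons.

0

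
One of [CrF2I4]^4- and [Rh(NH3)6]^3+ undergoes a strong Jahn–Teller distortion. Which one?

[CrF2I4]^4-: Each fluoride is −1; each iodide is −1; balancing the −4 overall charge requires Cr(II). Cr sits in group 6, so the d-electron count is 6 − 2 = 4. Fluoride and iodide are weak-field ligands for a first-row metal, so the complex is high-spin. The t₂g³e_g¹ (high-spin) configuration has an unevenly filled e_g set; the Jahn–Teller theorem predicts a tetragonal distortion (typically axial elongation) to lift the degeneracy.
[Rh(NH3)6]^3+: Ligand charges: ammonia is neutral. With an overall charge of +3 the rhodium centre must be in the +3 oxidation state. Rhodium is a group-9 element; Rh(III) is therefore d⁶. A 4d ion has a large Δₒ and is invariably low-spin. The d⁶ configuration leaves the e_g set evenly filled (or empty) — no strong Jahn–Teller driving force.

[CrF2I4]^4-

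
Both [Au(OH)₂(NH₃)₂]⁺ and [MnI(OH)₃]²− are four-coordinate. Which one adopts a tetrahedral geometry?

For [Au(OH)₂(NH₃)₂]⁺: Ligand charges: each hydroxide is −1; ammonia is neutral. With an overall charge of +1 the gold centre must be in the +3 oxidation state. Au sits in group 11, so the d-electron count is 11 − 3 = 8. A 5d d⁸ ion has a large crystal-field splitting; square planar leaves the high-energy d_{x²−y²} orbital empty and maximises CFSE. → square planar.
For [MnI(OH)₃]²−: Ligand charges: each iodide is −1; each hydroxide is −1. With an overall charge of −2 the manganese centre must be in the +2 oxidation state. Group 7 minus oxidation state 2 gives a d⁵ configuration. A high-spin d⁵ ion has zero CFSE in either geometry, so four ligands adopt the sterically favoured tetrahedral geometry. → tetrahedral.

[MnI(OH)₃]²−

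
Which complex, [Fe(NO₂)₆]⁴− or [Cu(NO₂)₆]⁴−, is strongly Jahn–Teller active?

[Cu(NO₂)₆]⁴−

[Fe(NO₂)₆]⁴−: Ligand charges: each nitro (N-bound nitrite) is −1. With an overall charge of −4 the iron centre must be in the +2 oxidation state. Group 8 minus oxidation state 2 gives a d⁶ configuration. Nitro (N-bound nitrite) is a strong-field ligand (high in the spectrochemical series) for a first-row metal, so the complex is low-spin. The d⁶ configuration leaves the e_g set evenly filled (or empty) — no strong Jahn–Teller driving force.
[Cu(NO₂)₆]⁴−: Ligand charges: each nitro (N-bound nitrite) is −1. With an overall charge of −4 the copper centre must be in the +2 oxidation state. Cu sits in group 11, so the d-electron count is 11 − 2 = 9. The t₂g⁶e_g³ configuration has an unevenly filled e_g set; the Jahn–Teller theorem predicts a tetragonal distortion (typically axial elongation) to lift the degeneracy.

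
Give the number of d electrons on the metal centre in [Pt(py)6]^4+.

d6

Ligand charges: pyridine is neutral. With an overall charge of +4 the platinum centre must be in the +4 oxidation state.
Platinum is a group-10 element; Pt(IV) is therefore d⁶.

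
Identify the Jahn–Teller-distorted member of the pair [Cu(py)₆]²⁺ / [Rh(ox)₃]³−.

[Cu(py)₆]²⁺: Summing ligand charges against the +2 overall charge gives an oxidation state of +2 for copper. Group 11 minus oxidation state 2 gives a d⁹ configuration. The t₂g⁶e_g³ configuration has an unevenly filled e_g set; the Jahn–Teller theorem predicts a tetragonal distortion (typically axial elongation) to lift the degeneracy.
[Rh(ox)₃]³−: Each oxalate is −2; balancing the −3 overall charge requires Rh(III). Rh sits in group 9, so the d-electron count is 9 − 3 = 6. A 4d ion has a large Δₒ and is invariably low-spin. The d⁶ configuration leaves the e_g set evenly filled (or empty) — no strong Jahn–Teller driving force.

[Cu(py)₆]²⁺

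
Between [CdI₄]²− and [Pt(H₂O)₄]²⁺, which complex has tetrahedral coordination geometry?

For [CdI₄]²−: Summing ligand charges against the −2 overall charge gives an oxidation state of +2 for cadmium. Cadmium is a group-12 element; Cd(II) is therefore d¹⁰. A d¹⁰ ion has no crystal-field stabilisation preference between square planar and tetrahedral, so four ligands adopt the sterically favoured tetrahedral geometry. → tetrahedral.
For [Pt(H₂O)₄]²⁺: Ligand charges: water is neutral. With an overall charge of +2 the platinum centre must be in the +2 oxidation state. Platinum is a group-10 element; Pt(II) is therefore d⁸. A 5d d⁸ ion has a large crystal-field splitting; square planar leaves the high-energy d_{x²−y²} orbital empty and maximises CFSE. → square planar.

[CdI₄]²−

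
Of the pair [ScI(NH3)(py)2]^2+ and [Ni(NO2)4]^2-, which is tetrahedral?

[ScI(NH3)(py)2]^2+

For [ScI(NH3)(py)2]^2+: Summing ligand charges against the +2 overall charge gives an oxidation state of +3 for scandium. Group 3 minus oxidation state 3 gives a d⁰ configuration. A d⁰ ion has no crystal-field stabilisation preference between square planar and tetrahedral, so four ligands adopt the sterically favoured tetrahedral geometry. → tetrahedral.
For [Ni(NO2)4]^2-: Ligand charges: each nitro (N-bound nitrite) is −1. With an overall charge of −2 the nickel centre must be in the +2 oxidation state. Group 10 minus oxidation state 2 gives a d⁸ configuration. Nitro (N-bound nitrite) is a strong-field ligand (high in the spectrochemical series). A 3d d⁸ ion with strong-field ligands gains enough CFSE to favour square planar over tetrahedral. → square planar.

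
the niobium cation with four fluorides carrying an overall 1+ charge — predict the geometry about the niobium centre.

Summing ligand charges against the +1 overall charge gives an oxidation state of +5 for niobium.
Group 5 minus oxidation state 5 gives a d⁰ configuration.
With 4 monodentate ligands the coordination number is 4.
A d⁰ ion has no crystal-field stabilisation preference between square planar and tetrahedral, so four ligands adopt the sterically favoured tetrahedral geometry.

tetrahedral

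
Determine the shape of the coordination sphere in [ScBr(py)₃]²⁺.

Summing ligand charges against the +2 overall charge gives an oxidation state of +3 for scandium.
Scandium is a group-3 element; Sc(III) is therefore d⁰.
Coordination number: 4.
A d⁰ ion has no crystal-field stabilisation preference between square planar and tetrahedral, so four ligands adopt the sterically favoured tetrahedral geometry.

tetrahedral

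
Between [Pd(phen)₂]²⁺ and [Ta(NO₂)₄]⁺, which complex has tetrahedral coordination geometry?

[Ta(NO₂)₄]⁺

For [Pd(phen)₂]²⁺: Summing ligand charges against the +2 overall charge gives an oxidation state of +2 for palladium. Group 10 minus oxidation state 2 gives a d⁸ configuration. A 4d d⁸ ion has a large crystal-field splitting; square planar leaves the high-energy d_{x²−y²} orbital empty and maximises CFSE. → square planar.
For [Ta(NO₂)₄]⁺: Ligand charges: each nitro (N-bound nitrite) is −1. With an overall charge of +1 the tantalum centre must be in the +5 oxidation state. Ta sits in group 5, so the d-electron count is 5 − 5 = 0. A d⁰ ion has no crystal-field stabilisation preference between square planar and tetrahedral, so four ligands adopt the sterically favoured tetrahedral geometry. → tetrahedral.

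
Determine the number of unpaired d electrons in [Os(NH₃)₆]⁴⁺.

Summing ligand charges against the +4 overall charge gives an oxidation state of +4 for osmium.
Os sits in group 8, so the d-electron count is 8 − 4 = 4.
The spin state decides the count: a 5d ion has a large Δₒ and is invariably low-spin.
An octahedral low-spin d⁴ ion is t₂g⁴e_g⁰, giving 2 unpaired electrons.

2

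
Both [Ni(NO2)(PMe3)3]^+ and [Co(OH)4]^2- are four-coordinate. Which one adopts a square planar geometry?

For [Ni(NO2)(PMe3)3]^+: Ligand charges: each nitro (N-bound nitrite) is −1; trimethylphosphine is neutral. With an overall charge of +1 the nickel centre must be in the +2 oxidation state. Nickel is a group-10 element; Ni(II) is therefore d⁸. Nitro (N-bound nitrite) and trimethylphosphine are strong-field ligands (high in the spectrochemical series). A 3d d⁸ ion with strong-field ligands gains enough CFSE to favour square planar over tetrahedral. → square planar.
For [Co(OH)4]^2-: Each hydroxide is −1; balancing the −2 overall charge requires Co(II). Cobalt is a group-9 element; Co(II) is therefore d⁷. For a high-spin 3d d⁷ ion with weak-field ligands the small Δₜ gives little square-planar CFSE advantage, so four ligands adopt the sterically favoured tetrahedral geometry. → tetrahedral.

[Ni(NO2)(PMe3)3]^+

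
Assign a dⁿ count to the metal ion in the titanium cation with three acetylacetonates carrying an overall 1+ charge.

d⁰

Each acetylacetonate is −1; balancing the +1 overall charge requires Ti(IV).
Group 4 minus oxidation state 4 gives a d⁰ configuration.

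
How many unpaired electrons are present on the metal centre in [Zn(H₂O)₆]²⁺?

0

Ligand charges: water is neutral. With an overall charge of +2 the zinc centre must be in the +2 oxidation state.
Zinc is a group-12 element; Zn(II) is therefore d¹⁰.
In an octahedral field the d¹⁰ configuration is t₂g⁶e_g⁴, giving 0 unpaired electrons.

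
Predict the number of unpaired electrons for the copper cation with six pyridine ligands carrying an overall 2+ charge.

Summing ligand charges against the +2 overall charge gives an oxidation state of +2 for copper.
Copper is a group-11 element; Cu(II) is therefore d⁹.
In an octahedral field the d⁹ configuration is t₂g⁶e_g³ (only one arrangement possible), giving 1 unpaired electron.

1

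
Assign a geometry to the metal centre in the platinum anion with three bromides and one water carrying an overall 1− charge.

square planar

Summing ligand charges against the −1 overall charge gives an oxidation state of +2 for platinum.
Pt sits in group 10, so the d-electron count is 10 − 2 = 8.
With 4 monodentate ligands the coordination number is 4.
A 5d d⁸ ion has a large crystal-field splitting; square planar leaves the high-energy d_{x²−y²} orbital empty and maximises CFSE.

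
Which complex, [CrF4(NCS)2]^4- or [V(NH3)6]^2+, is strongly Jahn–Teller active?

[CrF4(NCS)2]^4-: Each fluoride is −1; each isothiocyanate is −1; balancing the −4 overall charge requires Cr(II). Group 6 minus oxidation state 2 gives a d⁴ configuration. Fluoride and isothiocyanate are weak-field ligands for a first-row metal, so the complex is high-spin. The t₂g³e_g¹ (high-spin) configuration has an unevenly filled e_g set; the Jahn–Teller theorem predicts a tetragonal distortion (typically axial elongation) to lift the degeneracy.
[V(NH3)6]^2+: Summing ligand charges against the +2 overall charge gives an oxidation state of +2 for vanadium. Vanadium is a group-5 element; V(II) is therefore d³. The d³ configuration leaves the e_g set evenly filled (or empty) — no strong Jahn–Teller driving force.

[CrF4(NCS)2]^4-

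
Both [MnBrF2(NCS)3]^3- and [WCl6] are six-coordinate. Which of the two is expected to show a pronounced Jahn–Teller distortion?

[MnBrF2(NCS)3]^3-

[MnBrF2(NCS)3]^3-: Ligand charges: each bromide is −1; each fluoride is −1; each isothiocyanate is −1. With an overall charge of −3 the manganese centre must be in the +3 oxidation state. Group 7 minus oxidation state 3 gives a d⁴ configuration. Bromide, fluoride, and isothiocyanate are weak-field ligands for a first-row metal, so the complex is high-spin. The t₂g³e_g¹ (high-spin) configuration has an unevenly filled e_g set; the Jahn–Teller theorem predicts a tetragonal distortion (typically axial elongation) to lift the degeneracy.
[WCl6]: Ligand charges: each chloride is −1. With an overall charge of 0 the tungsten centre must be in the +6 oxidation state. Group 6 minus oxidation state 6 gives a d⁰ configuration. The d⁰ configuration leaves the e_g set evenly filled (or empty) — no strong Jahn–Teller driving force.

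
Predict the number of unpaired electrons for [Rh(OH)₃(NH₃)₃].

Each hydroxide is −1; ammonia is neutral; balancing the 0 overall charge requires Rh(III).
Rhodium is a group-9 element; Rh(III) is therefore d⁶.
The spin state decides the count: a 4d ion has a large Δₒ and is invariably low-spin.
An octahedral low-spin d⁶ ion is t₂g⁶e_g⁰, giving 0 unpaired electrons.

0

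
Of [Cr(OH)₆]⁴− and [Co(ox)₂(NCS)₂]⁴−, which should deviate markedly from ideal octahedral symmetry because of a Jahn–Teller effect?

[Cr(OH)₆]⁴−

[Cr(OH)₆]⁴−: Ligand charges: each hydroxide is −1. With an overall charge of −4 the chromium centre must be in the +2 oxidation state. Cr sits in group 6, so the d-electron count is 6 − 2 = 4. Hydroxide is a weak-field ligand for a first-row metal, so the complex is high-spin. The t₂g³e_g¹ (high-spin) configuration has an unevenly filled e_g set; the Jahn–Teller theorem predicts a tetragonal distortion (typically axial elongation) to lift the degeneracy.
[Co(ox)₂(NCS)₂]⁴−: Summing ligand charges against the −4 overall charge gives an oxidation state of +2 for cobalt. Cobalt is a group-9 element; Co(II) is therefore d⁷. Isothiocyanate and oxalate are weak-field ligands for a first-row metal, so the complex is high-spin. The d⁷ configuration leaves the e_g set evenly filled (or empty) — no strong Jahn–Teller driving force.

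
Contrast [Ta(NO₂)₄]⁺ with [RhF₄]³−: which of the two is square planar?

[RhF₄]³−

For [Ta(NO₂)₄]⁺: Ligand charges: each nitro (N-bound nitrite) is −1. With an overall charge of +1 the tantalum centre must be in the +5 oxidation state. Ta sits in group 5, so the d-electron count is 5 − 5 = 0. A d⁰ ion has no crystal-field stabilisation preference between square planar and tetrahedral, so four ligands adopt the sterically favoured tetrahedral geometry. → tetrahedral.
For [RhF₄]³−: Ligand charges: each fluoride is −1. With an overall charge of −3 the rhodium centre must be in the +1 oxidation state. Rhodium is a group-9 element; Rh(I) is therefore d⁸. A 4d d⁸ ion has a large crystal-field splitting; square planar leaves the high-energy d_{x²−y²} orbital empty and maximises CFSE. → square planar.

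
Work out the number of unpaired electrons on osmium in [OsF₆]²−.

2

Summing ligand charges against the −2 overall charge gives an oxidation state of +4 for osmium.
Os sits in group 8, so the d-electron count is 8 − 4 = 4.
The spin state decides the count: a 5d ion has a large Δₒ and is invariably low-spin.
An octahedral low-spin d⁴ ion is t₂g⁴e_g⁰, giving 2 unpaired electrons.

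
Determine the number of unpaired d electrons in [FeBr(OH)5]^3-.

5

Summing ligand charges against the −3 overall charge gives an oxidation state of +3 for iron.
Group 8 minus oxidation state 3 gives a d⁵ configuration.
The spin state decides the count: Bromide and hydroxide are weak-field ligands for a first-row metal, so the complex is high-spin.
An octahedral high-spin d⁵ ion is t₂g³e_g², giving 5 unpaired electrons.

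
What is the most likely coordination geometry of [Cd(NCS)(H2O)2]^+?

trigonal planar

Ligand charges: each isothiocyanate is −1; water is neutral. With an overall charge of +1 the cadmium centre must be in the +2 oxidation state.
Group 12 minus oxidation state 2 gives a d¹⁰ configuration.
With 3 monodentate ligands the coordination number is 3.
Three ligands around a d¹⁰ centre minimise repulsion in a trigonal-planar arrangement.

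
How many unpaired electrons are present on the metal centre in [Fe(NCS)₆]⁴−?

4

Summing ligand charges against the −4 overall charge gives an oxidation state of +2 for iron.
Iron is a group-8 element; Fe(II) is therefore d⁶.
The spin state decides the count: Isothiocyanate is a weak-field ligand for a first-row metal, so the complex is high-spin.
An octahedral high-spin d⁶ ion is t₂g⁴e_g², giving 4 unpaired electrons.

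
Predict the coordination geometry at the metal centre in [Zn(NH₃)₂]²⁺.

Ammonia is neutral; balancing the +2 overall charge requires Zn(II).
Group 12 minus oxidation state 2 gives a d¹⁰ configuration.
With 2 monodentate ligands the coordination number is 2.
A d¹⁰ ion with only two ligands adopts a linear arrangement (sp hybridisation; no CFSE preference).

linear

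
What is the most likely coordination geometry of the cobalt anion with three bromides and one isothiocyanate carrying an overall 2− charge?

Summing ligand charges against the −2 overall charge gives an oxidation state of +2 for cobalt.
Co sits in group 9, so the d-electron count is 9 − 2 = 7.
With 4 monodentate ligands the coordination number is 4.
Bromide and isothiocyanate are weak-field ligands.
For a high-spin 3d d⁷ ion with weak-field ligands the small Δₜ gives little square-planar CFSE advantage, so four ligands adopt the sterically favoured tetrahedral geometry.

tetrahedral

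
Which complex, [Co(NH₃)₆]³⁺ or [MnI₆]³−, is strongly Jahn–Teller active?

[MnI₆]³−

[Co(NH₃)₆]³⁺: Summing ligand charges against the +3 overall charge gives an oxidation state of +3 for cobalt. Co sits in group 9, so the d-electron count is 9 − 3 = 6. Co(III) has an exceptionally large octahedral splitting and is low-spin with essentially every ligand except fluoride. The d⁶ configuration leaves the e_g set evenly filled (or empty) — no strong Jahn–Teller driving force.
[MnI₆]³−: Summing ligand charges against the −3 overall charge gives an oxidation state of +3 for manganese. Group 7 minus oxidation state 3 gives a d⁴ configuration. Iodide is a weak-field ligand for a first-row metal, so the complex is high-spin. The t₂g³e_g¹ (high-spin) configuration has an unevenly filled e_g set; the Jahn–Teller theorem predicts a tetragonal distortion (typically axial elongation) to lift the degeneracy.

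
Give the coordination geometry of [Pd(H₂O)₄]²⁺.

square planar

Ligand charges: water is neutral. With an overall charge of +2 the palladium centre must be in the +2 oxidation state.
Group 10 minus oxidation state 2 gives a d⁸ configuration.
With 4 monodentate ligands the coordination number is 4.
A 4d d⁸ ion has a large crystal-field splitting; square planar leaves the high-energy d_{x²−y²} orbital empty and maximises CFSE.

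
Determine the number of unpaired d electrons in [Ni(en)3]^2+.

Summing ligand charges against the +2 overall charge gives an oxidation state of +2 for nickel.
Ni sits in group 10, so the d-electron count is 10 − 2 = 8.
Counting donor atoms: 3×ethylenediamine (bidentate) → 6 donors. Coordination number = 6.
In an octahedral field the d⁸ configuration is t₂g⁶e_g² (only one arrangement possible), giving 2 unpaired electrons.

2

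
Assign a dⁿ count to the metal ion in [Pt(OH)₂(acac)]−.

d⁸

Ligand charges: each hydroxide is −1; each acetylacetonate is −1. With an overall charge of −1 the platinum centre must be in the +2 oxidation state.
Pt sits in group 10, so the d-electron count is 10 − 2 = 8.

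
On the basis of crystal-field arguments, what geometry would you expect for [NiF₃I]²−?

Summing ligand charges against the −2 overall charge gives an oxidation state of +2 for nickel.
Group 10 minus oxidation state 2 gives a d⁸ configuration.
With 4 monodentate ligands the coordination number is 4.
Fluoride and iodide are weak-field ligands.
With weak-field ligands the CFSE gain from square planar is small, so a 3d d⁸ ion takes the sterically preferred tetrahedral geometry.

tetrahedral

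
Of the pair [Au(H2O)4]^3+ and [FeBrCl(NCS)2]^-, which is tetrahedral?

For [Au(H2O)4]^3+: Summing ligand charges against the +3 overall charge gives an oxidation state of +3 for gold. Au sits in group 11, so the d-electron count is 11 − 3 = 8. A 5d d⁸ ion has a large crystal-field splitting; square planar leaves the high-energy d_{x²−y²} orbital empty and maximises CFSE. → square planar.
For [FeBrCl(NCS)2]^-: Ligand charges: each bromide is −1; each chloride is −1; each isothiocyanate is −1. With an overall charge of −1 the iron centre must be in the +3 oxidation state. Group 8 minus oxidation state 3 gives a d⁵ configuration. A high-spin d⁵ ion has zero CFSE in either geometry, so four ligands adopt the sterically favoured tetrahedral geometry. → tetrahedral.

[FeBrCl(NCS)2]^-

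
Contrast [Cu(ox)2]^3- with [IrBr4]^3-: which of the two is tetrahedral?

For [Cu(ox)2]^3-: Summing ligand charges against the −3 overall charge gives an oxidation state of +1 for copper. Cu sits in group 11, so the d-electron count is 11 − 1 = 10. A d¹⁰ ion has no crystal-field stabilisation preference between square planar and tetrahedral, so four ligands adopt the sterically favoured tetrahedral geometry. → tetrahedral.
For [IrBr4]^3-: Each bromide is −1; balancing the −3 overall charge requires Ir(I). Iridium is a group-9 element; Ir(I) is therefore d⁸. A 5d d⁸ ion has a large crystal-field splitting; square planar leaves the high-energy d_{x²−y²} orbital empty and maximises CFSE. → square planar.

[Cu(ox)2]^3-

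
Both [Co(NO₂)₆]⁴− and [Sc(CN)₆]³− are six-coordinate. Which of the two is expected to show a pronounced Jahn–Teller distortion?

[Co(NO₂)₆]⁴−: Ligand charges: each nitro (N-bound nitrite) is −1. With an overall charge of −4 the cobalt centre must be in the +2 oxidation state. Co sits in group 9, so the d-electron count is 9 − 2 = 7. Nitro (N-bound nitrite) is a strong-field ligand (high in the spectrochemical series) for a first-row metal, so the complex is low-spin. The t₂g⁶e_g¹ (low-spin) configuration has an unevenly filled e_g set; the Jahn–Teller theorem predicts a tetragonal distortion (typically axial elongation) to lift the degeneracy.
[Sc(CN)₆]³−: Summing ligand charges against the −3 overall charge gives an oxidation state of +3 for scandium. Sc sits in group 3, so the d-electron count is 3 − 3 = 0. The d⁰ configuration leaves the e_g set evenly filled (or empty) — no strong Jahn–Teller driving force.

[Co(NO₂)₆]⁴−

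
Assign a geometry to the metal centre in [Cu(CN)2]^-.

linear

Ligand charges: each cyanide is −1. With an overall charge of −1 the copper centre must be in the +1 oxidation state.
Group 11 minus oxidation state 1 gives a d¹⁰ configuration.
With 2 monodentate ligands the coordination number is 2.
A d¹⁰ ion with only two ligands adopts a linear arrangement (sp hybridisation; no CFSE preference).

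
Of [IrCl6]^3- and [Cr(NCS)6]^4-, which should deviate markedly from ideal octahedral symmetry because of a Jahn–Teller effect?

[Cr(NCS)6]^4-

[IrCl6]^3-: Each chloride is −1; balancing the −3 overall charge requires Ir(III). Iridium is a group-9 element; Ir(III) is therefore d⁶. A 5d ion has a large Δₒ and is invariably low-spin. The d⁶ configuration leaves the e_g set evenly filled (or empty) — no strong Jahn–Teller driving force.
[Cr(NCS)6]^4-: Each isothiocyanate is −1; balancing the −4 overall charge requires Cr(II). Group 6 minus oxidation state 2 gives a d⁴ configuration. Isothiocyanate is a weak-field ligand for a first-row metal, so the complex is high-spin. The t₂g³e_g¹ (high-spin) configuration has an unevenly filled e_g set; the Jahn–Teller theorem predicts a tetragonal distortion (typically axial elongation) to lift the degeneracy.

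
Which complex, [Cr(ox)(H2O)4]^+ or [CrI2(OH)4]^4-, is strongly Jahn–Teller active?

[Cr(ox)(H2O)4]^+: Ligand charges: each oxalate is −2; water is neutral. With an overall charge of +1 the chromium centre must be in the +3 oxidation state. Cr sits in group 6, so the d-electron count is 6 − 3 = 3. The d³ configuration leaves the e_g set evenly filled (or empty) — no strong Jahn–Teller driving force.
[CrI2(OH)4]^4-: Ligand charges: each iodide is −1; each hydroxide is −1. With an overall charge of −4 the chromium centre must be in the +2 oxidation state. Chromium is a group-6 element; Cr(II) is therefore d⁴. Hydroxide and iodide are weak-field ligands for a first-row metal, so the complex is high-spin. The t₂g³e_g¹ (high-spin) configuration has an unevenly filled e_g set; the Jahn–Teller theorem predicts a tetragonal distortion (typically axial elongation) to lift the degeneracy.

[CrI2(OH)4]^4-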